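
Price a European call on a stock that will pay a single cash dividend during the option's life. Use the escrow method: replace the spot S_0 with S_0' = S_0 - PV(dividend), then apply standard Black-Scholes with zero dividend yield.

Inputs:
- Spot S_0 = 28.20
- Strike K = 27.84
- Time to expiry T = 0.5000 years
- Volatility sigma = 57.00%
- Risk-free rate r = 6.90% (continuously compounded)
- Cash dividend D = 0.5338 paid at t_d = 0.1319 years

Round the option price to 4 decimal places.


Answer: Price = 4.7557

Derivation:
PV(D) = D * exp(-r * t_d) = 0.5338 * 0.99094019 = 0.52896387
S_0' = S_0 - PV(D) = 28.2000 - 0.52896387 = 27.67103613
d1 = (ln(S_0'/K) + (r + sigma^2/2)*T) / (sigma*sqrt(T)) = 0.27201878
d2 = d1 - sigma*sqrt(T) = -0.13103209
exp(-rT) = 0.96608834
N(d1) = 0.60719621; N(d2) = 0.44787496
C = S_0' * N(d1) - K * exp(-rT) * N(d2) = 27.67103613 * 0.60719621 - 27.8400 * 0.96608834 * 0.44787496 = 4.7557


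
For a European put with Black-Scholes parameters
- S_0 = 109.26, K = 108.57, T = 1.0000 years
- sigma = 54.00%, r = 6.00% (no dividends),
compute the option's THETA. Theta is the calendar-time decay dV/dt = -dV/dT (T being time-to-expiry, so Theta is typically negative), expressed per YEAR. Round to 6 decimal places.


Answer: Theta = -7.468625

Derivation:
d1 = 0.3928430310; d2 = -0.1471569690
phi(d1) = 0.3693164713; exp(-qT) = 1.0000000000; exp(-rT) = 0.9417645336
Theta = -S*exp(-qT)*phi(d1)*sigma/(2*sqrt(T)) + r*K*exp(-rT)*N(-d2) - q*S*exp(-qT)*N(-d1)
N(-d1) = 0.3472177102; N(-d2) = 0.5584959378; sqrt(T) = 1.0000000000
Term 1 = -109.2600 * 1.0000000000 * 0.3693164713 * 0.5400 / (2 * 1.0000000000) = -10.8949097666
Term 2 = 0.0600 * 108.5700 * 0.9417645336 * 0.5584959378 = 3.4262846291
Term 3 = 0 (no dividend yield, q = 0)
Theta = -10.8949097666 + (3.4262846291) + (0.0000000000) = -7.468625


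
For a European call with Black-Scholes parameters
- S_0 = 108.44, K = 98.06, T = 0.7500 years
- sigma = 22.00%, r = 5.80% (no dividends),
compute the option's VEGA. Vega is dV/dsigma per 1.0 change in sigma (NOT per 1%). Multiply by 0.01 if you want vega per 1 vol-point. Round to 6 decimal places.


Answer: Vega = 26.068694

Derivation:
d1 = 0.8516834374; d2 = 0.6611578486
phi(d1) = 0.2775870026; exp(-qT) = 1.0000000000; exp(-rT) = 0.9574325541
Vega = S * exp(-qT) * phi(d1) * sqrt(T) = 108.4400 * 1.0000000000 * 0.2775870026 * 0.8660254038 = 26.068694


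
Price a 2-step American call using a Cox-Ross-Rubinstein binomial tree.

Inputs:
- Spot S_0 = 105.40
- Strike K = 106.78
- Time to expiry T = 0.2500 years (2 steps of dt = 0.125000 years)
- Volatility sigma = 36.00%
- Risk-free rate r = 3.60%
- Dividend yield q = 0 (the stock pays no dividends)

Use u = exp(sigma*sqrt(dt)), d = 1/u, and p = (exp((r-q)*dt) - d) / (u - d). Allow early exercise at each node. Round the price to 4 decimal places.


dt = T/N = 0.125000
u = exp(sigma*sqrt(dt)) = 1.135734; d = 1/u = 0.880488
p = (exp((r-q)*dt) - d) / (u - d) = 0.485893
Discount per step: exp(-r*dt) = 0.995510
Stock lattice S(k, i) with i counting down-moves:
  k=0: S(0,0) = 105.4000
  k=1: S(1,0) = 119.7064; S(1,1) = 92.8034
  k=2: S(2,0) = 135.9546; S(2,1) = 105.4000; S(2,2) = 81.7123
Terminal payoffs V(N, i) = max(S_T - K, 0):
  V(2,0) = 29.174610; V(2,1) = 0.000000; V(2,2) = 0.000000
Backward induction: V(k, i) = exp(-r*dt) * [p * V(k+1, i) + (1-p) * V(k+1, i+1)]; then take max(V_cont, immediate exercise) for American.
  V(1,0) = exp(-r*dt) * [p*29.174610 + (1-p)*0.000000] = 14.112086; exercise = 12.926373; V(1,0) = max -> 14.112086
  V(1,1) = exp(-r*dt) * [p*0.000000 + (1-p)*0.000000] = 0.000000; exercise = 0.000000; V(1,1) = max -> 0.000000
  V(0,0) = exp(-r*dt) * [p*14.112086 + (1-p)*0.000000] = 6.826175; exercise = 0.000000; V(0,0) = max -> 6.826175

Answer: Price = V(0,0) = 6.8262


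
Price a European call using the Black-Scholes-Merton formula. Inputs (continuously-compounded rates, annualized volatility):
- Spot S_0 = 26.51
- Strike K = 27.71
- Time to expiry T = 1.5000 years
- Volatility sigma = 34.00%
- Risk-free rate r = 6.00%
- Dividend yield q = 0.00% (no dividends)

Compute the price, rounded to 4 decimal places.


d1 = (ln(S/K) + (r - q + 0.5*sigma^2) * T) / (sigma * sqrt(T)) = 0.31802220
d2 = d1 - sigma * sqrt(T) = -0.09839105
exp(-rT) = 0.91393119; exp(-qT) = 1.00000000
C = S_0 * exp(-qT) * N(d1) - K * exp(-rT) * N(d2)
N(d1) = 0.62476595; N(d2) = 0.46081089
C = 26.5100 * 1.00000000 * 0.62476595 - 27.7100 * 0.91393119 * 0.46081089 = 4.8925

Answer: Price = 4.8925


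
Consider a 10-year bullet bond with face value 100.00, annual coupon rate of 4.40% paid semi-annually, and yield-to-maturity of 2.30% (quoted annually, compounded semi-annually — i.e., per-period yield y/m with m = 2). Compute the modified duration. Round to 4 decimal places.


Answer: Modified duration = 8.2768

Derivation:
Coupon per period c = face * coupon_rate / m = 2.200000
Periods per year m = 2; per-period yield y/m = 0.011500
Number of cashflows N = 20
Cashflows (t years, CF_t, discount factor 1/(1+y/m)^(m*t), PV):
  t = 0.5000: CF_t = 2.200000, DF = 0.988631, PV = 2.174988
  t = 1.0000: CF_t = 2.200000, DF = 0.977391, PV = 2.150260
  t = 1.5000: CF_t = 2.200000, DF = 0.966279, PV = 2.125813
  t = 2.0000: CF_t = 2.200000, DF = 0.955293, PV = 2.101644
  t = 2.5000: CF_t = 2.200000, DF = 0.944432, PV = 2.077750
  t = 3.0000: CF_t = 2.200000, DF = 0.933694, PV = 2.054127
  t = 3.5000: CF_t = 2.200000, DF = 0.923079, PV = 2.030773
  t = 4.0000: CF_t = 2.200000, DF = 0.912584, PV = 2.007685
  t = 4.5000: CF_t = 2.200000, DF = 0.902209, PV = 1.984859
  t = 5.0000: CF_t = 2.200000, DF = 0.891951, PV = 1.962293
  t = 5.5000: CF_t = 2.200000, DF = 0.881810, PV = 1.939983
  t = 6.0000: CF_t = 2.200000, DF = 0.871785, PV = 1.917927
  t = 6.5000: CF_t = 2.200000, DF = 0.861873, PV = 1.896121
  t = 7.0000: CF_t = 2.200000, DF = 0.852075, PV = 1.874564
  t = 7.5000: CF_t = 2.200000, DF = 0.842387, PV = 1.853252
  t = 8.0000: CF_t = 2.200000, DF = 0.832810, PV = 1.832181
  t = 8.5000: CF_t = 2.200000, DF = 0.823341, PV = 1.811351
  t = 9.0000: CF_t = 2.200000, DF = 0.813981, PV = 1.790757
  t = 9.5000: CF_t = 2.200000, DF = 0.804726, PV = 1.770398
  t = 10.0000: CF_t = 102.200000, DF = 0.795577, PV = 81.307977
Price P = sum_t PV_t = 118.664702
First compute Macaulay numerator sum_t t * PV_t:
  t * PV_t at t = 0.5000: 1.087494
  t * PV_t at t = 1.0000: 2.150260
  t * PV_t at t = 1.5000: 3.188719
  t * PV_t at t = 2.0000: 4.203288
  t * PV_t at t = 2.5000: 5.194374
  t * PV_t at t = 3.0000: 6.162382
  t * PV_t at t = 3.5000: 7.107707
  t * PV_t at t = 4.0000: 8.030740
  t * PV_t at t = 4.5000: 8.931866
  t * PV_t at t = 5.0000: 9.811464
  t * PV_t at t = 5.5000: 10.669906
  t * PV_t at t = 6.0000: 11.507561
  t * PV_t at t = 6.5000: 12.324789
  t * PV_t at t = 7.0000: 13.121948
  t * PV_t at t = 7.5000: 13.899387
  t * PV_t at t = 8.0000: 14.657452
  t * PV_t at t = 8.5000: 15.396483
  t * PV_t at t = 9.0000: 16.116815
  t * PV_t at t = 9.5000: 16.818778
  t * PV_t at t = 10.0000: 813.079766
Macaulay duration D = 993.461179 / 118.664702 = 8.372002
Modified duration = D / (1 + y/m) = 8.372002 / (1 + 0.011500) = 8.276819


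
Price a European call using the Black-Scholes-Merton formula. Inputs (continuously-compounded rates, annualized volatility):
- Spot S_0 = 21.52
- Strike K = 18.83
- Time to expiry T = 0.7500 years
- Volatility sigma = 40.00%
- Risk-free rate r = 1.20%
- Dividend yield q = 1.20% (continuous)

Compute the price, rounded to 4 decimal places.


Answer: Price = 4.2817

Derivation:
d1 = (ln(S/K) + (r - q + 0.5*sigma^2) * T) / (sigma * sqrt(T)) = 0.55867701
d2 = d1 - sigma * sqrt(T) = 0.21226685
exp(-rT) = 0.99104038; exp(-qT) = 0.99104038
C = S_0 * exp(-qT) * N(d1) - K * exp(-rT) * N(d2)
N(d1) = 0.71180891; N(d2) = 0.58405057
C = 21.5200 * 0.99104038 * 0.71180891 - 18.8300 * 0.99104038 * 0.58405057 = 4.2817


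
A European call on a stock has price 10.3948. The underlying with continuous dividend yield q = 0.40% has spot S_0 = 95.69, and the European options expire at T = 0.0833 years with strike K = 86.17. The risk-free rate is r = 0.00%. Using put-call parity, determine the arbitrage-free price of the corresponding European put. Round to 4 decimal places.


Answer: Put price = 0.9067

Derivation:
Put-call parity: C - P = S_0 * exp(-qT) - K * exp(-rT).
S_0 * exp(-qT) = 95.6900 * 0.99966686 = 95.65812140
K * exp(-rT) = 86.1700 * 1.00000000 = 86.17000000
P = C - S*exp(-qT) + K*exp(-rT)
P = 10.3948 - 95.65812140 + 86.17000000 = 0.9067


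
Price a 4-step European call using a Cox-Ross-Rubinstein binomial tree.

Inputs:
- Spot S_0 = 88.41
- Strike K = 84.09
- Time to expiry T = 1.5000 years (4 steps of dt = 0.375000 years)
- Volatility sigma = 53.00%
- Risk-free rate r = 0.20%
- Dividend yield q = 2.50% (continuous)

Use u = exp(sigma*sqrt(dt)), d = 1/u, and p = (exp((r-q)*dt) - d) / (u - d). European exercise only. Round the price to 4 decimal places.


dt = T/N = 0.375000
u = exp(sigma*sqrt(dt)) = 1.383418; d = 1/u = 0.722847
p = (exp((r-q)*dt) - d) / (u - d) = 0.406565
Discount per step: exp(-r*dt) = 0.999250
Stock lattice S(k, i) with i counting down-moves:
  k=0: S(0,0) = 88.4100
  k=1: S(1,0) = 122.3080; S(1,1) = 63.9069
  k=2: S(2,0) = 169.2031; S(2,1) = 88.4100; S(2,2) = 46.1949
  k=3: S(3,0) = 234.0787; S(3,1) = 122.3080; S(3,2) = 63.9069; S(3,3) = 33.3919
  k=4: S(4,0) = 323.8287; S(4,1) = 169.2031; S(4,2) = 88.4100; S(4,3) = 46.1949; S(4,4) = 24.1372
Terminal payoffs V(N, i) = max(S_T - K, 0):
  V(4,0) = 239.738692; V(4,1) = 85.113117; V(4,2) = 4.320000; V(4,3) = 0.000000; V(4,4) = 0.000000
Backward induction: V(k, i) = exp(-r*dt) * [p * V(k+1, i) + (1-p) * V(k+1, i+1)].
  V(3,0) = exp(-r*dt) * [p*239.738692 + (1-p)*85.113117] = 147.867482
  V(3,1) = exp(-r*dt) * [p*85.113117 + (1-p)*4.320000] = 37.139767
  V(3,2) = exp(-r*dt) * [p*4.320000 + (1-p)*0.000000] = 1.755043
  V(3,3) = exp(-r*dt) * [p*0.000000 + (1-p)*0.000000] = 0.000000
  V(2,0) = exp(-r*dt) * [p*147.867482 + (1-p)*37.139767] = 82.096156
  V(2,1) = exp(-r*dt) * [p*37.139767 + (1-p)*1.755043] = 16.129123
  V(2,2) = exp(-r*dt) * [p*1.755043 + (1-p)*0.000000] = 0.713004
  V(1,0) = exp(-r*dt) * [p*82.096156 + (1-p)*16.129123] = 42.916793
  V(1,1) = exp(-r*dt) * [p*16.129123 + (1-p)*0.713004] = 6.975421
  V(0,0) = exp(-r*dt) * [p*42.916793 + (1-p)*6.975421] = 21.571730

Answer: Price = V(0,0) = 21.5717


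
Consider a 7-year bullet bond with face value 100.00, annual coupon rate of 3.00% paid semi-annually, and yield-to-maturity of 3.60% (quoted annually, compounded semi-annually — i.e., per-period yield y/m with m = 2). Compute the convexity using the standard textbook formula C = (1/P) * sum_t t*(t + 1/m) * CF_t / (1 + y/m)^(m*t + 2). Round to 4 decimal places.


Coupon per period c = face * coupon_rate / m = 1.500000
Periods per year m = 2; per-period yield y/m = 0.018000
Number of cashflows N = 14
Cashflows (t years, CF_t, discount factor 1/(1+y/m)^(m*t), PV):
  t = 0.5000: CF_t = 1.500000, DF = 0.982318, PV = 1.473477
  t = 1.0000: CF_t = 1.500000, DF = 0.964949, PV = 1.447424
  t = 1.5000: CF_t = 1.500000, DF = 0.947887, PV = 1.421831
  t = 2.0000: CF_t = 1.500000, DF = 0.931127, PV = 1.396690
  t = 2.5000: CF_t = 1.500000, DF = 0.914663, PV = 1.371994
  t = 3.0000: CF_t = 1.500000, DF = 0.898490, PV = 1.347735
  t = 3.5000: CF_t = 1.500000, DF = 0.882603, PV = 1.323905
  t = 4.0000: CF_t = 1.500000, DF = 0.866997, PV = 1.300496
  t = 4.5000: CF_t = 1.500000, DF = 0.851667, PV = 1.277501
  t = 5.0000: CF_t = 1.500000, DF = 0.836608, PV = 1.254913
  t = 5.5000: CF_t = 1.500000, DF = 0.821816, PV = 1.232724
  t = 6.0000: CF_t = 1.500000, DF = 0.807285, PV = 1.210927
  t = 6.5000: CF_t = 1.500000, DF = 0.793010, PV = 1.189516
  t = 7.0000: CF_t = 101.500000, DF = 0.778989, PV = 79.067344
Price P = sum_t PV_t = 96.316477
Convexity numerator sum_t t*(t + 1/m) * CF_t / (1+y/m)^(m*t + 2):
  t = 0.5000: term = 0.710915
  t = 1.0000: term = 2.095036
  t = 1.5000: term = 4.115983
  t = 2.0000: term = 6.738676
  t = 2.5000: term = 9.929287
  t = 3.0000: term = 13.655208
  t = 3.5000: term = 17.885014
  t = 4.0000: term = 22.588427
  t = 4.5000: term = 27.736280
  t = 5.0000: term = 33.300489
  t = 5.5000: term = 39.254015
  t = 6.0000: term = 45.570834
  t = 6.5000: term = 52.225906
  t = 7.0000: term = 4005.538382
Convexity = (1/P) * sum = 4281.344455 / 96.316477 = 44.450800

Answer: Convexity = 44.4508


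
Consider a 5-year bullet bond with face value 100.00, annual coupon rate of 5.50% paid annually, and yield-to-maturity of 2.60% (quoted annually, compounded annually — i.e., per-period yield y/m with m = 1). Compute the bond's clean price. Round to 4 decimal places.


Coupon per period c = face * coupon_rate / m = 5.500000
Periods per year m = 1; per-period yield y/m = 0.026000
Number of cashflows N = 5
Cashflows (t years, CF_t, discount factor 1/(1+y/m)^(m*t), PV):
  t = 1.0000: CF_t = 5.500000, DF = 0.974659, PV = 5.360624
  t = 2.0000: CF_t = 5.500000, DF = 0.949960, PV = 5.224780
  t = 3.0000: CF_t = 5.500000, DF = 0.925887, PV = 5.092378
  t = 4.0000: CF_t = 5.500000, DF = 0.902424, PV = 4.963331
  t = 5.0000: CF_t = 105.500000, DF = 0.879555, PV = 92.793094
Price P = sum_t PV_t = 113.434206

Answer: Price = 113.4342


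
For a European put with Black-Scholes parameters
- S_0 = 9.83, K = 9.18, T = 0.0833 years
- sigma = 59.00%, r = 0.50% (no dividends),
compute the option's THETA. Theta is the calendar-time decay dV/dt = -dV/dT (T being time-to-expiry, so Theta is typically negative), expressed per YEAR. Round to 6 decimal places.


Answer: Theta = -3.538843

Derivation:
d1 = 0.4893382006; d2 = 0.3190539383
phi(d1) = 0.3539270465; exp(-qT) = 1.0000000000; exp(-rT) = 0.9995835867
Theta = -S*exp(-qT)*phi(d1)*sigma/(2*sqrt(T)) + r*K*exp(-rT)*N(-d2) - q*S*exp(-qT)*N(-d1)
N(-d1) = 0.3123011402; N(-d2) = 0.3748428058; sqrt(T) = 0.2886173938
Term 1 = -9.8300 * 1.0000000000 * 0.3539270465 * 0.5900 / (2 * 0.2886173938) = -3.5560412083
Term 2 = 0.0050 * 9.1800 * 0.9995835867 * 0.3748428058 = 0.0171981203
Term 3 = 0 (no dividend yield, q = 0)
Theta = -3.5560412083 + (0.0171981203) + (0.0000000000) = -3.538843


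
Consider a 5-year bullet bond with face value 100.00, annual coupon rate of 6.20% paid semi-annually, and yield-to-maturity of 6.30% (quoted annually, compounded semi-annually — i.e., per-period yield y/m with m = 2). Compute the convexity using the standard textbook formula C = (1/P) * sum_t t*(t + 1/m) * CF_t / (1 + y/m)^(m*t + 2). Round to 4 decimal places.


Answer: Convexity = 21.5709

Derivation:
Coupon per period c = face * coupon_rate / m = 3.100000
Periods per year m = 2; per-period yield y/m = 0.031500
Number of cashflows N = 10
Cashflows (t years, CF_t, discount factor 1/(1+y/m)^(m*t), PV):
  t = 0.5000: CF_t = 3.100000, DF = 0.969462, PV = 3.005332
  t = 1.0000: CF_t = 3.100000, DF = 0.939856, PV = 2.913555
  t = 1.5000: CF_t = 3.100000, DF = 0.911155, PV = 2.824581
  t = 2.0000: CF_t = 3.100000, DF = 0.883330, PV = 2.738324
  t = 2.5000: CF_t = 3.100000, DF = 0.856355, PV = 2.654701
  t = 3.0000: CF_t = 3.100000, DF = 0.830204, PV = 2.573631
  t = 3.5000: CF_t = 3.100000, DF = 0.804851, PV = 2.495037
  t = 4.0000: CF_t = 3.100000, DF = 0.780272, PV = 2.418844
  t = 4.5000: CF_t = 3.100000, DF = 0.756444, PV = 2.344977
  t = 5.0000: CF_t = 103.100000, DF = 0.733344, PV = 75.607755
Price P = sum_t PV_t = 99.576736
Convexity numerator sum_t t*(t + 1/m) * CF_t / (1+y/m)^(m*t + 2):
  t = 0.5000: term = 1.412290
  t = 1.0000: term = 4.107485
  t = 1.5000: term = 7.964102
  t = 2.0000: term = 12.868156
  t = 2.5000: term = 18.712781
  t = 3.0000: term = 25.397861
  t = 3.5000: term = 32.829679
  t = 4.0000: term = 40.920589
  t = 4.5000: term = 49.588692
  t = 5.0000: term = 1954.162034
Convexity = (1/P) * sum = 2147.963669 / 99.576736 = 21.570939


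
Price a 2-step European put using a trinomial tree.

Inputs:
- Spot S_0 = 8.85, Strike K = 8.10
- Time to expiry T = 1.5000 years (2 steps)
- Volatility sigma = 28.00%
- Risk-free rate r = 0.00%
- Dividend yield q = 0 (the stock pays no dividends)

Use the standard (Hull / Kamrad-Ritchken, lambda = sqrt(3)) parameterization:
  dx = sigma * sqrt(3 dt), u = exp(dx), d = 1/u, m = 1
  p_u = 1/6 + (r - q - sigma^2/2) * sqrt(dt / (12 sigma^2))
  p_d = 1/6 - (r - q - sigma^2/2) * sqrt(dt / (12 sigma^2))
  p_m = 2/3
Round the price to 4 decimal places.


Answer: Price = V(0,0) = 0.7885

Derivation:
dt = T/N = 0.750000; dx = sigma*sqrt(3*dt) = 0.420000
u = exp(dx) = 1.521962; d = 1/u = 0.657047
p_u = 0.131667, p_m = 0.666667, p_d = 0.201667
Discount per step: exp(-r*dt) = 1.000000
Stock lattice S(k, j) with j the centered position index:
  k=0: S(0,+0) = 8.8500
  k=1: S(1,-1) = 5.8149; S(1,+0) = 8.8500; S(1,+1) = 13.4694
  k=2: S(2,-2) = 3.8206; S(2,-1) = 5.8149; S(2,+0) = 8.8500; S(2,+1) = 13.4694; S(2,+2) = 20.4998
Terminal payoffs V(N, j) = max(K - S_T, 0):
  V(2,-2) = 4.279362; V(2,-1) = 2.285136; V(2,+0) = 0.000000; V(2,+1) = 0.000000; V(2,+2) = 0.000000
Backward induction: V(k, j) = exp(-r*dt) * [p_u * V(k+1, j+1) + p_m * V(k+1, j) + p_d * V(k+1, j-1)]
  V(1,-1) = exp(-r*dt) * [p_u*0.000000 + p_m*2.285136 + p_d*4.279362] = 2.386428
  V(1,+0) = exp(-r*dt) * [p_u*0.000000 + p_m*0.000000 + p_d*2.285136] = 0.460836
  V(1,+1) = exp(-r*dt) * [p_u*0.000000 + p_m*0.000000 + p_d*0.000000] = 0.000000
  V(0,+0) = exp(-r*dt) * [p_u*0.000000 + p_m*0.460836 + p_d*2.386428] = 0.788487


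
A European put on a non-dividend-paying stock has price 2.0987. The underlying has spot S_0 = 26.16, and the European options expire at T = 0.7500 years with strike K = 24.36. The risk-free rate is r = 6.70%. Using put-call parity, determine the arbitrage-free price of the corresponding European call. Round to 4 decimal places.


Answer: Call price = 5.0925

Derivation:
Put-call parity: C - P = S_0 * exp(-qT) - K * exp(-rT).
S_0 * exp(-qT) = 26.1600 * 1.00000000 = 26.16000000
K * exp(-rT) = 24.3600 * 0.95099165 = 23.16615652
C = P + S*exp(-qT) - K*exp(-rT)
C = 2.0987 + 26.16000000 - 23.16615652 = 5.0925


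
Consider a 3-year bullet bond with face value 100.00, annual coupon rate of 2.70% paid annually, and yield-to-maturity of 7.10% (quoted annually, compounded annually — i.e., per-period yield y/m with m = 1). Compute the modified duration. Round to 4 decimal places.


Answer: Modified duration = 2.7231

Derivation:
Coupon per period c = face * coupon_rate / m = 2.700000
Periods per year m = 1; per-period yield y/m = 0.071000
Number of cashflows N = 3
Cashflows (t years, CF_t, discount factor 1/(1+y/m)^(m*t), PV):
  t = 1.0000: CF_t = 2.700000, DF = 0.933707, PV = 2.521008
  t = 2.0000: CF_t = 2.700000, DF = 0.871808, PV = 2.353883
  t = 3.0000: CF_t = 102.700000, DF = 0.814013, PV = 83.599183
Price P = sum_t PV_t = 88.474074
First compute Macaulay numerator sum_t t * PV_t:
  t * PV_t at t = 1.0000: 2.521008
  t * PV_t at t = 2.0000: 4.707765
  t * PV_t at t = 3.0000: 250.797548
Macaulay duration D = 258.026322 / 88.474074 = 2.916406
Modified duration = D / (1 + y/m) = 2.916406 / (1 + 0.071000) = 2.723068


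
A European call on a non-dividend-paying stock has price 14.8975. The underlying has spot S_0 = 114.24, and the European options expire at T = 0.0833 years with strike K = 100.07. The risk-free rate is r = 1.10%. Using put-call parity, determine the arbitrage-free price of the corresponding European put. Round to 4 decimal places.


Answer: Put price = 0.6358

Derivation:
Put-call parity: C - P = S_0 * exp(-qT) - K * exp(-rT).
S_0 * exp(-qT) = 114.2400 * 1.00000000 = 114.24000000
K * exp(-rT) = 100.0700 * 0.99908412 = 99.97834786
P = C - S*exp(-qT) + K*exp(-rT)
P = 14.8975 - 114.24000000 + 99.97834786 = 0.6358


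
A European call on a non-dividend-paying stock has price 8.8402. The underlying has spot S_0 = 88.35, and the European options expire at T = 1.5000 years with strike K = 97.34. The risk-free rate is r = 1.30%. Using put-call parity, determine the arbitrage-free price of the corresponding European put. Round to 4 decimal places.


Put-call parity: C - P = S_0 * exp(-qT) - K * exp(-rT).
S_0 * exp(-qT) = 88.3500 * 1.00000000 = 88.35000000
K * exp(-rT) = 97.3400 * 0.98068890 = 95.46025706
P = C - S*exp(-qT) + K*exp(-rT)
P = 8.8402 - 88.35000000 + 95.46025706 = 15.9505

Answer: Put price = 15.9505


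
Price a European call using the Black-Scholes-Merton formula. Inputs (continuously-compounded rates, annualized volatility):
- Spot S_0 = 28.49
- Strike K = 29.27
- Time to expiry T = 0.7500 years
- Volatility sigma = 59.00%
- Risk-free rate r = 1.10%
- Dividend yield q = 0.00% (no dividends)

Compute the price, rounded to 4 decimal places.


Answer: Price = 5.5333

Derivation:
d1 = (ln(S/K) + (r - q + 0.5*sigma^2) * T) / (sigma * sqrt(T)) = 0.21876202
d2 = d1 - sigma * sqrt(T) = -0.29219296
exp(-rT) = 0.99178394; exp(-qT) = 1.00000000
C = S_0 * exp(-qT) * N(d1) - K * exp(-rT) * N(d2)
N(d1) = 0.58658228; N(d2) = 0.38506955
C = 28.4900 * 1.00000000 * 0.58658228 - 29.2700 * 0.99178394 * 0.38506955 = 5.5333


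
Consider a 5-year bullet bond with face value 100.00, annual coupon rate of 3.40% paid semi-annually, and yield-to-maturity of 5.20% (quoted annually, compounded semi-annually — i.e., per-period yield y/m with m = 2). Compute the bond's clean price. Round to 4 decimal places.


Answer: Price = 92.1637

Derivation:
Coupon per period c = face * coupon_rate / m = 1.700000
Periods per year m = 2; per-period yield y/m = 0.026000
Number of cashflows N = 10
Cashflows (t years, CF_t, discount factor 1/(1+y/m)^(m*t), PV):
  t = 0.5000: CF_t = 1.700000, DF = 0.974659, PV = 1.656920
  t = 1.0000: CF_t = 1.700000, DF = 0.949960, PV = 1.614932
  t = 1.5000: CF_t = 1.700000, DF = 0.925887, PV = 1.574008
  t = 2.0000: CF_t = 1.700000, DF = 0.902424, PV = 1.534121
  t = 2.5000: CF_t = 1.700000, DF = 0.879555, PV = 1.495244
  t = 3.0000: CF_t = 1.700000, DF = 0.857266, PV = 1.457353
  t = 3.5000: CF_t = 1.700000, DF = 0.835542, PV = 1.420422
  t = 4.0000: CF_t = 1.700000, DF = 0.814369, PV = 1.384427
  t = 4.5000: CF_t = 1.700000, DF = 0.793732, PV = 1.349344
  t = 5.0000: CF_t = 101.700000, DF = 0.773618, PV = 78.676919
Price P = sum_t PV_t = 92.163689


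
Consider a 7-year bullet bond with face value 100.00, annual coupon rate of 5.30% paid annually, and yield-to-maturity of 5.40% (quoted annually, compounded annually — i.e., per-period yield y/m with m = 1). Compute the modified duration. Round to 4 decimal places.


Answer: Modified duration = 5.7155

Derivation:
Coupon per period c = face * coupon_rate / m = 5.300000
Periods per year m = 1; per-period yield y/m = 0.054000
Number of cashflows N = 7
Cashflows (t years, CF_t, discount factor 1/(1+y/m)^(m*t), PV):
  t = 1.0000: CF_t = 5.300000, DF = 0.948767, PV = 5.028463
  t = 2.0000: CF_t = 5.300000, DF = 0.900158, PV = 4.770838
  t = 3.0000: CF_t = 5.300000, DF = 0.854040, PV = 4.526412
  t = 4.0000: CF_t = 5.300000, DF = 0.810285, PV = 4.294508
  t = 5.0000: CF_t = 5.300000, DF = 0.768771, PV = 4.074486
  t = 6.0000: CF_t = 5.300000, DF = 0.729384, PV = 3.865736
  t = 7.0000: CF_t = 105.300000, DF = 0.692015, PV = 72.869216
Price P = sum_t PV_t = 99.429658
First compute Macaulay numerator sum_t t * PV_t:
  t * PV_t at t = 1.0000: 5.028463
  t * PV_t at t = 2.0000: 9.541676
  t * PV_t at t = 3.0000: 13.579235
  t * PV_t at t = 4.0000: 17.178032
  t * PV_t at t = 5.0000: 20.372429
  t * PV_t at t = 6.0000: 23.194417
  t * PV_t at t = 7.0000: 510.084510
Macaulay duration D = 598.978761 / 99.429658 = 6.024146
Modified duration = D / (1 + y/m) = 6.024146 / (1 + 0.054000) = 5.715508


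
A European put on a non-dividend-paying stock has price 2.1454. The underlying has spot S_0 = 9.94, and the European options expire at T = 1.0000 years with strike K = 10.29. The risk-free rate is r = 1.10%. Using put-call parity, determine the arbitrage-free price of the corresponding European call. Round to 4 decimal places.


Put-call parity: C - P = S_0 * exp(-qT) - K * exp(-rT).
S_0 * exp(-qT) = 9.9400 * 1.00000000 = 9.94000000
K * exp(-rT) = 10.2900 * 0.98906028 = 10.17743027
C = P + S*exp(-qT) - K*exp(-rT)
C = 2.1454 + 9.94000000 - 10.17743027 = 1.9080

Answer: Call price = 1.9080


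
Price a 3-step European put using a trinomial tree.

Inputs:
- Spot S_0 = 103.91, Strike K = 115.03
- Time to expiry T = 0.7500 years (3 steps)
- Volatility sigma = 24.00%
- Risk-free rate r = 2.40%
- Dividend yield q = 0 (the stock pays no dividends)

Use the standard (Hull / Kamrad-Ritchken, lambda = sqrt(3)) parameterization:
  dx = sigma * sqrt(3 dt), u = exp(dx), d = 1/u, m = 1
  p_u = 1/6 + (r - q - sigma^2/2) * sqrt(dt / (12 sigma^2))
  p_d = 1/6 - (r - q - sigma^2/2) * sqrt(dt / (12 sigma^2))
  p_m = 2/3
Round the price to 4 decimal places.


dt = T/N = 0.250000; dx = sigma*sqrt(3*dt) = 0.207846
u = exp(dx) = 1.231024; d = 1/u = 0.812332
p_u = 0.163780, p_m = 0.666667, p_d = 0.169553
Discount per step: exp(-r*dt) = 0.994018
Stock lattice S(k, j) with j the centered position index:
  k=0: S(0,+0) = 103.9100
  k=1: S(1,-1) = 84.4094; S(1,+0) = 103.9100; S(1,+1) = 127.9157
  k=2: S(2,-2) = 68.5685; S(2,-1) = 84.4094; S(2,+0) = 103.9100; S(2,+1) = 127.9157; S(2,+2) = 157.4672
  k=3: S(3,-3) = 55.7004; S(3,-2) = 68.5685; S(3,-1) = 84.4094; S(3,+0) = 103.9100; S(3,+1) = 127.9157; S(3,+2) = 157.4672; S(3,+3) = 193.8459
Terminal payoffs V(N, j) = max(K - S_T, 0):
  V(3,-3) = 59.329627; V(3,-2) = 46.461521; V(3,-1) = 30.620577; V(3,+0) = 11.120000; V(3,+1) = 0.000000; V(3,+2) = 0.000000; V(3,+3) = 0.000000
Backward induction: V(k, j) = exp(-r*dt) * [p_u * V(k+1, j+1) + p_m * V(k+1, j) + p_d * V(k+1, j-1)]
  V(2,-2) = exp(-r*dt) * [p_u*30.620577 + p_m*46.461521 + p_d*59.329627] = 45.773457
  V(2,-1) = exp(-r*dt) * [p_u*11.120000 + p_m*30.620577 + p_d*46.461521] = 29.932525
  V(2,+0) = exp(-r*dt) * [p_u*0.000000 + p_m*11.120000 + p_d*30.620577] = 12.529752
  V(2,+1) = exp(-r*dt) * [p_u*0.000000 + p_m*0.000000 + p_d*11.120000] = 1.874155
  V(2,+2) = exp(-r*dt) * [p_u*0.000000 + p_m*0.000000 + p_d*0.000000] = 0.000000
  V(1,-1) = exp(-r*dt) * [p_u*12.529752 + p_m*29.932525 + p_d*45.773457] = 29.590110
  V(1,+0) = exp(-r*dt) * [p_u*1.874155 + p_m*12.529752 + p_d*29.932525] = 13.653114
  V(1,+1) = exp(-r*dt) * [p_u*0.000000 + p_m*1.874155 + p_d*12.529752] = 3.353716
  V(0,+0) = exp(-r*dt) * [p_u*3.353716 + p_m*13.653114 + p_d*29.590110] = 14.580705

Answer: Price = V(0,0) = 14.5807


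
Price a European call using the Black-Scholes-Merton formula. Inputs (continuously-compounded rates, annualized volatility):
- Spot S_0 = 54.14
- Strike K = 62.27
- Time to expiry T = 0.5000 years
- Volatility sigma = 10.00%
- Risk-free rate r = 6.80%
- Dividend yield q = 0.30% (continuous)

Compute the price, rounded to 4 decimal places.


Answer: Price = 0.1131

Derivation:
d1 = (ln(S/K) + (r - q + 0.5*sigma^2) * T) / (sigma * sqrt(T)) = -1.48360173
d2 = d1 - sigma * sqrt(T) = -1.55431241
exp(-rT) = 0.96657150; exp(-qT) = 0.99850112
C = S_0 * exp(-qT) * N(d1) - K * exp(-rT) * N(d2)
N(d1) = 0.06895730; N(d2) = 0.06005496
C = 54.1400 * 0.99850112 * 0.06895730 - 62.2700 * 0.96657150 * 0.06005496 = 0.1131


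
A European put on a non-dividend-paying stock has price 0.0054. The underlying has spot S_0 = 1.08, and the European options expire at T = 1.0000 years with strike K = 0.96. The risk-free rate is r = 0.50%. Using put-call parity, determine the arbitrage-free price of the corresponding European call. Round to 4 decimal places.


Answer: Call price = 0.1302

Derivation:
Put-call parity: C - P = S_0 * exp(-qT) - K * exp(-rT).
S_0 * exp(-qT) = 1.0800 * 1.00000000 = 1.08000000
K * exp(-rT) = 0.9600 * 0.99501248 = 0.95521198
C = P + S*exp(-qT) - K*exp(-rT)
C = 0.0054 + 1.08000000 - 0.95521198 = 0.1302


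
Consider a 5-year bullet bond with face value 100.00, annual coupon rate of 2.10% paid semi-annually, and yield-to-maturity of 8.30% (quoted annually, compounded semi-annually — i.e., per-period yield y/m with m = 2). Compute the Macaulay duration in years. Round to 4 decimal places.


Coupon per period c = face * coupon_rate / m = 1.050000
Periods per year m = 2; per-period yield y/m = 0.041500
Number of cashflows N = 10
Cashflows (t years, CF_t, discount factor 1/(1+y/m)^(m*t), PV):
  t = 0.5000: CF_t = 1.050000, DF = 0.960154, PV = 1.008161
  t = 1.0000: CF_t = 1.050000, DF = 0.921895, PV = 0.967990
  t = 1.5000: CF_t = 1.050000, DF = 0.885161, PV = 0.929419
  t = 2.0000: CF_t = 1.050000, DF = 0.849890, PV = 0.892385
  t = 2.5000: CF_t = 1.050000, DF = 0.816025, PV = 0.856827
  t = 3.0000: CF_t = 1.050000, DF = 0.783510, PV = 0.822685
  t = 3.5000: CF_t = 1.050000, DF = 0.752290, PV = 0.789904
  t = 4.0000: CF_t = 1.050000, DF = 0.722314, PV = 0.758429
  t = 4.5000: CF_t = 1.050000, DF = 0.693532, PV = 0.728209
  t = 5.0000: CF_t = 101.050000, DF = 0.665897, PV = 67.288923
Price P = sum_t PV_t = 75.042931
Macaulay numerator sum_t t * PV_t:
  t * PV_t at t = 0.5000: 0.504081
  t * PV_t at t = 1.0000: 0.967990
  t * PV_t at t = 1.5000: 1.394128
  t * PV_t at t = 2.0000: 1.784770
  t * PV_t at t = 2.5000: 2.142066
  t * PV_t at t = 3.0000: 2.468055
  t * PV_t at t = 3.5000: 2.764664
  t * PV_t at t = 4.0000: 3.033717
  t * PV_t at t = 4.5000: 3.276939
  t * PV_t at t = 5.0000: 336.444613
Macaulay duration D = (sum_t t * PV_t) / P = 354.781024 / 75.042931 = 4.727707

Answer: Macaulay duration = 4.7277 years


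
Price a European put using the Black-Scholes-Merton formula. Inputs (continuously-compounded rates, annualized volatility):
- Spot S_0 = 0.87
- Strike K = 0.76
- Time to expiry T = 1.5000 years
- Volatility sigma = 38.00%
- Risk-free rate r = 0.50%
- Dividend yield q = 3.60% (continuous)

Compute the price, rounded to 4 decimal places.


Answer: Price = 0.1128

Derivation:
d1 = (ln(S/K) + (r - q + 0.5*sigma^2) * T) / (sigma * sqrt(T)) = 0.42323482
d2 = d1 - sigma * sqrt(T) = -0.04216823
exp(-rT) = 0.99252805; exp(-qT) = 0.94743211
P = K * exp(-rT) * N(-d2) - S_0 * exp(-qT) * N(-d1)
N(-d1) = 0.33606197; N(-d2) = 0.51681770
P = 0.7600 * 0.99252805 * 0.51681770 - 0.8700 * 0.94743211 * 0.33606197 = 0.1128


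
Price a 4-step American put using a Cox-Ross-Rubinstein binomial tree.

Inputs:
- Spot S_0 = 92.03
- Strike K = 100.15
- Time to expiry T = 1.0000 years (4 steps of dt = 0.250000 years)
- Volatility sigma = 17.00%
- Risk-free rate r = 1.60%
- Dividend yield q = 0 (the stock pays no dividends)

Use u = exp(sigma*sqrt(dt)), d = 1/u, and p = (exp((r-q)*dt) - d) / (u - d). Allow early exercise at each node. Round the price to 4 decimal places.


dt = T/N = 0.250000
u = exp(sigma*sqrt(dt)) = 1.088717; d = 1/u = 0.918512
p = (exp((r-q)*dt) - d) / (u - d) = 0.502311
Discount per step: exp(-r*dt) = 0.996008
Stock lattice S(k, i) with i counting down-moves:
  k=0: S(0,0) = 92.0300
  k=1: S(1,0) = 100.1946; S(1,1) = 84.5307
  k=2: S(2,0) = 109.0836; S(2,1) = 92.0300; S(2,2) = 77.6425
  k=3: S(3,0) = 118.7612; S(3,1) = 100.1946; S(3,2) = 84.5307; S(3,3) = 71.3156
  k=4: S(4,0) = 129.2973; S(4,1) = 109.0836; S(4,2) = 92.0300; S(4,3) = 77.6425; S(4,4) = 65.5042
Terminal payoffs V(N, i) = max(K - S_T, 0):
  V(4,0) = 0.000000; V(4,1) = 0.000000; V(4,2) = 8.120000; V(4,3) = 22.507527; V(4,4) = 34.645777
Backward induction: V(k, i) = exp(-r*dt) * [p * V(k+1, i) + (1-p) * V(k+1, i+1)]; then take max(V_cont, immediate exercise) for American.
  V(3,0) = exp(-r*dt) * [p*0.000000 + (1-p)*0.000000] = 0.000000; exercise = 0.000000; V(3,0) = max -> 0.000000
  V(3,1) = exp(-r*dt) * [p*0.000000 + (1-p)*8.120000] = 4.025102; exercise = 0.000000; V(3,1) = max -> 4.025102
  V(3,2) = exp(-r*dt) * [p*8.120000 + (1-p)*22.507527] = 15.219515; exercise = 15.619314; V(3,2) = max -> 15.619314
  V(3,3) = exp(-r*dt) * [p*22.507527 + (1-p)*34.645777] = 28.434635; exercise = 28.834435; V(3,3) = max -> 28.834435
  V(2,0) = exp(-r*dt) * [p*0.000000 + (1-p)*4.025102] = 1.995252; exercise = 0.000000; V(2,0) = max -> 1.995252
  V(2,1) = exp(-r*dt) * [p*4.025102 + (1-p)*15.619314] = 9.756311; exercise = 8.120000; V(2,1) = max -> 9.756311
  V(2,2) = exp(-r*dt) * [p*15.619314 + (1-p)*28.834435] = 22.107727; exercise = 22.507527; V(2,2) = max -> 22.507527
  V(1,0) = exp(-r*dt) * [p*1.995252 + (1-p)*9.756311] = 5.834462; exercise = 0.000000; V(1,0) = max -> 5.834462
  V(1,1) = exp(-r*dt) * [p*9.756311 + (1-p)*22.507527] = 16.038171; exercise = 15.619314; V(1,1) = max -> 16.038171
  V(0,0) = exp(-r*dt) * [p*5.834462 + (1-p)*16.038171] = 10.869172; exercise = 8.120000; V(0,0) = max -> 10.869172

Answer: Price = V(0,0) = 10.8692


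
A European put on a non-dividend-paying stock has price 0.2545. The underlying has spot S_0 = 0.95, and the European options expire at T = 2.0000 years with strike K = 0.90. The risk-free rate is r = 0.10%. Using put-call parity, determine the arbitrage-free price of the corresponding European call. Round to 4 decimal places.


Put-call parity: C - P = S_0 * exp(-qT) - K * exp(-rT).
S_0 * exp(-qT) = 0.9500 * 1.00000000 = 0.95000000
K * exp(-rT) = 0.9000 * 0.99800200 = 0.89820180
C = P + S*exp(-qT) - K*exp(-rT)
C = 0.2545 + 0.95000000 - 0.89820180 = 0.3063

Answer: Call price = 0.3063


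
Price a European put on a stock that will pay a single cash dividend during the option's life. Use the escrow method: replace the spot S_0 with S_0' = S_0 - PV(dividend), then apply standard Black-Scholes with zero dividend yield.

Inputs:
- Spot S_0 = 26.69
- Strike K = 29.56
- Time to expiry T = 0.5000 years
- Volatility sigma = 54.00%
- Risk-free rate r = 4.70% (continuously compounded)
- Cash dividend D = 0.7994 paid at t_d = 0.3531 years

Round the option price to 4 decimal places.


PV(D) = D * exp(-r * t_d) = 0.7994 * 0.98354125 = 0.78624288
S_0' = S_0 - PV(D) = 26.6900 - 0.78624288 = 25.90375712
d1 = (ln(S_0'/K) + (r + sigma^2/2)*T) / (sigma*sqrt(T)) = -0.09332258
d2 = d1 - sigma*sqrt(T) = -0.47516024
exp(-rT) = 0.97677397
N(-d1) = 0.53717635; N(-d2) = 0.68266362
P = K * exp(-rT) * N(-d2) - S_0' * N(-d1) = 29.5600 * 0.97677397 * 0.68266362 - 25.90375712 * 0.53717635 = 5.7960

Answer: Price = 5.7960


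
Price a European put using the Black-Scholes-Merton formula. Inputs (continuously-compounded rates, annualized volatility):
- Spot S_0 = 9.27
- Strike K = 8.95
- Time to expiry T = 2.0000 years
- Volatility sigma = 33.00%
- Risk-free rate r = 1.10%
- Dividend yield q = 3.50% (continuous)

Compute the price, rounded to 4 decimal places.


d1 = (ln(S/K) + (r - q + 0.5*sigma^2) * T) / (sigma * sqrt(T)) = 0.20576775
d2 = d1 - sigma * sqrt(T) = -0.26092273
exp(-rT) = 0.97824024; exp(-qT) = 0.93239382
P = K * exp(-rT) * N(-d2) - S_0 * exp(-qT) * N(-d1)
N(-d1) = 0.41848617; N(-d2) = 0.60292395
P = 8.9500 * 0.97824024 * 0.60292395 - 9.2700 * 0.93239382 * 0.41848617 = 1.6617

Answer: Price = 1.6617


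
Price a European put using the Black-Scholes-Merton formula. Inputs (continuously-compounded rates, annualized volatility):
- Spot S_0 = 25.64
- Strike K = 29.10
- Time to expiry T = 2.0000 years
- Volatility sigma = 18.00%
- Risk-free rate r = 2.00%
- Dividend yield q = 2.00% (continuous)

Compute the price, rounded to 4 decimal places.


d1 = (ln(S/K) + (r - q + 0.5*sigma^2) * T) / (sigma * sqrt(T)) = -0.36999182
d2 = d1 - sigma * sqrt(T) = -0.62455027
exp(-rT) = 0.96078944; exp(-qT) = 0.96078944
P = K * exp(-rT) * N(-d2) - S_0 * exp(-qT) * N(-d1)
N(-d1) = 0.64430571; N(-d2) = 0.73386686
P = 29.1000 * 0.96078944 * 0.73386686 - 25.6400 * 0.96078944 * 0.64430571 = 4.6459

Answer: Price = 4.6459


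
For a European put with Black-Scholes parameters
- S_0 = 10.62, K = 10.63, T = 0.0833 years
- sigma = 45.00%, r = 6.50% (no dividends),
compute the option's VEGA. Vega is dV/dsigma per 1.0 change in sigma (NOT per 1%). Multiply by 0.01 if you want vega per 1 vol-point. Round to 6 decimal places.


d1 = 0.0993814629; d2 = -0.0304963644
phi(d1) = 0.3969770253; exp(-qT) = 1.0000000000; exp(-rT) = 0.9946001320
Vega = S * exp(-qT) * phi(d1) * sqrt(T) = 10.6200 * 1.0000000000 * 0.3969770253 * 0.2886173938 = 1.216781

Answer: Vega = 1.216781


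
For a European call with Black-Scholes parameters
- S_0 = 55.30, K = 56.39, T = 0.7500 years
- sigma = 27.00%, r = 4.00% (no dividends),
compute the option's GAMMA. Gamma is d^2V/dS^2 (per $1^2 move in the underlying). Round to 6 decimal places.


d1 = 0.1617374961; d2 = -0.0720893629
phi(d1) = 0.3937582873; exp(-qT) = 1.0000000000; exp(-rT) = 0.9704455335
Gamma = exp(-qT) * phi(d1) / (S * sigma * sqrt(T)) = 1.0000000000 * 0.3937582873 / (55.3000 * 0.2700 * 0.8660254038) = 0.030452

Answer: Gamma = 0.030452


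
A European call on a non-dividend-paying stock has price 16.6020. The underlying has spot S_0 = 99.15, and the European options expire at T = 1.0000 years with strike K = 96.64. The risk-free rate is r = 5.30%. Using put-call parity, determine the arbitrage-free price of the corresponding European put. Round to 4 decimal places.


Answer: Put price = 9.1034

Derivation:
Put-call parity: C - P = S_0 * exp(-qT) - K * exp(-rT).
S_0 * exp(-qT) = 99.1500 * 1.00000000 = 99.15000000
K * exp(-rT) = 96.6400 * 0.94838001 = 91.65144441
P = C - S*exp(-qT) + K*exp(-rT)
P = 16.6020 - 99.15000000 + 91.65144441 = 9.1034


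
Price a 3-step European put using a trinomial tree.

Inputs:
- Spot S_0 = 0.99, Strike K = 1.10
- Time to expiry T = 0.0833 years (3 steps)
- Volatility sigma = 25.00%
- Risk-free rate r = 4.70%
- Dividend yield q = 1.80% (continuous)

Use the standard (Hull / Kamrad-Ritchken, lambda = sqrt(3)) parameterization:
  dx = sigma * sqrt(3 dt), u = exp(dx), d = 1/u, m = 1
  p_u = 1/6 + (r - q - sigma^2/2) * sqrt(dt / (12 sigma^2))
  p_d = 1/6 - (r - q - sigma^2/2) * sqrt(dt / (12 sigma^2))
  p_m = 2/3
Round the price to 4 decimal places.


dt = T/N = 0.027767; dx = sigma*sqrt(3*dt) = 0.072154
u = exp(dx) = 1.074821; d = 1/u = 0.930387
p_u = 0.166234, p_m = 0.666667, p_d = 0.167100
Discount per step: exp(-r*dt) = 0.998696
Stock lattice S(k, j) with j the centered position index:
  k=0: S(0,+0) = 0.9900
  k=1: S(1,-1) = 0.9211; S(1,+0) = 0.9900; S(1,+1) = 1.0641
  k=2: S(2,-2) = 0.8570; S(2,-1) = 0.9211; S(2,+0) = 0.9900; S(2,+1) = 1.0641; S(2,+2) = 1.1437
  k=3: S(3,-3) = 0.7973; S(3,-2) = 0.8570; S(3,-1) = 0.9211; S(3,+0) = 0.9900; S(3,+1) = 1.0641; S(3,+2) = 1.1437; S(3,+3) = 1.2293
Terminal payoffs V(N, j) = max(K - S_T, 0):
  V(3,-3) = 0.302691; V(3,-2) = 0.243036; V(3,-1) = 0.178917; V(3,+0) = 0.110000; V(3,+1) = 0.035927; V(3,+2) = 0.000000; V(3,+3) = 0.000000
Backward induction: V(k, j) = exp(-r*dt) * [p_u * V(k+1, j+1) + p_m * V(k+1, j) + p_d * V(k+1, j-1)]
  V(2,-2) = exp(-r*dt) * [p_u*0.178917 + p_m*0.243036 + p_d*0.302691] = 0.242029
  V(2,-1) = exp(-r*dt) * [p_u*0.110000 + p_m*0.178917 + p_d*0.243036] = 0.177942
  V(2,+0) = exp(-r*dt) * [p_u*0.035927 + p_m*0.110000 + p_d*0.178917] = 0.109060
  V(2,+1) = exp(-r*dt) * [p_u*0.000000 + p_m*0.035927 + p_d*0.110000] = 0.042277
  V(2,+2) = exp(-r*dt) * [p_u*0.000000 + p_m*0.000000 + p_d*0.035927] = 0.005996
  V(1,-1) = exp(-r*dt) * [p_u*0.109060 + p_m*0.177942 + p_d*0.242029] = 0.176970
  V(1,+0) = exp(-r*dt) * [p_u*0.042277 + p_m*0.109060 + p_d*0.177942] = 0.109326
  V(1,+1) = exp(-r*dt) * [p_u*0.005996 + p_m*0.042277 + p_d*0.109060] = 0.047343
  V(0,+0) = exp(-r*dt) * [p_u*0.047343 + p_m*0.109326 + p_d*0.176970] = 0.110182

Answer: Price = V(0,0) = 0.1102


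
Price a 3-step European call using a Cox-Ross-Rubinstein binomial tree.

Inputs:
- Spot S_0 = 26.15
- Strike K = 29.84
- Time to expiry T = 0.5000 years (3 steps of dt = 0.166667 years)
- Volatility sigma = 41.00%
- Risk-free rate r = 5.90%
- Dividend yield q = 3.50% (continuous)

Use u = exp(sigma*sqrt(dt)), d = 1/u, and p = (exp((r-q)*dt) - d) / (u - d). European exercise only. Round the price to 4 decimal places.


Answer: Price = V(0,0) = 1.7155

Derivation:
dt = T/N = 0.166667
u = exp(sigma*sqrt(dt)) = 1.182206; d = 1/u = 0.845877
p = (exp((r-q)*dt) - d) / (u - d) = 0.470169
Discount per step: exp(-r*dt) = 0.990215
Stock lattice S(k, i) with i counting down-moves:
  k=0: S(0,0) = 26.1500
  k=1: S(1,0) = 30.9147; S(1,1) = 22.1197
  k=2: S(2,0) = 36.5475; S(2,1) = 26.1500; S(2,2) = 18.7105
  k=3: S(3,0) = 43.2067; S(3,1) = 30.9147; S(3,2) = 22.1197; S(3,3) = 15.8268
Terminal payoffs V(N, i) = max(S_T - K, 0):
  V(3,0) = 13.366657; V(3,1) = 1.074675; V(3,2) = 0.000000; V(3,3) = 0.000000
Backward induction: V(k, i) = exp(-r*dt) * [p * V(k+1, i) + (1-p) * V(k+1, i+1)].
  V(2,0) = exp(-r*dt) * [p*13.366657 + (1-p)*1.074675] = 6.786916
  V(2,1) = exp(-r*dt) * [p*1.074675 + (1-p)*0.000000] = 0.500335
  V(2,2) = exp(-r*dt) * [p*0.000000 + (1-p)*0.000000] = 0.000000
  V(1,0) = exp(-r*dt) * [p*6.786916 + (1-p)*0.500335] = 3.422271
  V(1,1) = exp(-r*dt) * [p*0.500335 + (1-p)*0.000000] = 0.232940
  V(0,0) = exp(-r*dt) * [p*3.422271 + (1-p)*0.232940] = 1.715512
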